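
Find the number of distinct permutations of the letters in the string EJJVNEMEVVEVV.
13! / (2! × 1! × 4! × 1! × 5!) = 1081080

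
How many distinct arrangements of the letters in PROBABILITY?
11! / (1! × 1! × 1! × 2! × 1! × 2! × 1! × 1! × 1!) = 9979200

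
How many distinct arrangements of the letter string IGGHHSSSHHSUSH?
14! / (1! × 5! × 5! × 2! × 1!) = 3027024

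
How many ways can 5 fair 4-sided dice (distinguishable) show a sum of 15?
Coefficient of x^15 in (x + x² + ... + x^4)^5. By inclusion-exclusion on dice exceeding 4: Σ_j (-1)^j C(5,j)·C(15-1-4j, 4) = C(5,0)·C(14,4) - C(5,1)·C(10,4) + C(5,2)·C(6,4) = 1·1001 - 5·210 + 10·15 = 101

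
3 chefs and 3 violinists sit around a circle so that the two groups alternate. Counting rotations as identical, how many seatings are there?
Fix one of the chefs: (3-1)! ways for the remaining chefs, × 3! ways for the violinists = 2 × 6 = 12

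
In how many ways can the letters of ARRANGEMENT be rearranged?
11! / (2! × 2! × 2! × 1! × 2! × 1! × 1!) = 2494800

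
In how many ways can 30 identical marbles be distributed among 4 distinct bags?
C(30+4-1, 4-1) = C(33, 3) = 5456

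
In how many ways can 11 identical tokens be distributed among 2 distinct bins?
C(11+2-1, 2-1) = C(12, 1) = 12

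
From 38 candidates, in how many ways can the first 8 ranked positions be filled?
P(38,8) = 38!/(38-8)! = 1971788797440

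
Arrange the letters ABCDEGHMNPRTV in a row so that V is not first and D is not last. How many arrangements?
By inclusion-exclusion: 13! - 2×(13-1)! + (13-2)! = 6227020800 - 958003200 + 39916800 = 5308934400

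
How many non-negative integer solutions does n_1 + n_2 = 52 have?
C(52+2-1, 2-1) = C(53, 1) = 53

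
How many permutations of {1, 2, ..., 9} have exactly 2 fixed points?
Choose the 2 fixed points C(9,2) = 36, derange the rest: !7 = Σ_{j=0}^{7} (-1)^j·7!/j! = 5040 - 5040 + 2520 - 840 + 210 - 42 + 7 - 1 = 1854. Product = 36 × 1854 = 66744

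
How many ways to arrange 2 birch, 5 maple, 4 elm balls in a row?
11! / (2! × 5! × 4!) = 6930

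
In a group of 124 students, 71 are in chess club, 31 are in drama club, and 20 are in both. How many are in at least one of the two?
|A∪B| = |A| + |B| - |A∩B| = 71 + 31 - 20 = 82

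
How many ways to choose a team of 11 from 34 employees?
C(34,11) = 34!/(11!×23!) = 286097760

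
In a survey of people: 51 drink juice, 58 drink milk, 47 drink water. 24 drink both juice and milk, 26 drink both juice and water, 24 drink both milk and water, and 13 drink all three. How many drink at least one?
|A∪B∪C| = 51+58+47-24-26-24+13 = 95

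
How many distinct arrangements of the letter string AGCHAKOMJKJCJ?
13! / (1! × 1! × 1! × 1! × 2! × 3! × 2! × 2!) = 129729600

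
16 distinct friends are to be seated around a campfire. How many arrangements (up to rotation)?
Circular: fix one position, arrange the rest. (16-1)! = 1307674368000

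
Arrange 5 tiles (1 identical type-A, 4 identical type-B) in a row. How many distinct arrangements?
5! / (1! × 4!) = 5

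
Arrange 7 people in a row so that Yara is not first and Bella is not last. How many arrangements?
By inclusion-exclusion: 7! - 2×(7-1)! + (7-2)! = 5040 - 1440 + 120 = 3720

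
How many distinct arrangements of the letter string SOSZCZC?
7! / (1! × 2! × 2! × 2!) = 630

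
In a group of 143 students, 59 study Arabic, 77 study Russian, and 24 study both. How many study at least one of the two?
|A∪B| = |A| + |B| - |A∩B| = 59 + 77 - 24 = 112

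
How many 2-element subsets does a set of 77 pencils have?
C(77,2) = 77!/(2!×75!) = 2926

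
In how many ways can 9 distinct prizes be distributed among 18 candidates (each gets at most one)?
P(18,9) = 18!/(18-9)! = 17643225600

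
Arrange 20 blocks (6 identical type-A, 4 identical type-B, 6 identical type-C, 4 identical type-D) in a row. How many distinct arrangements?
20! / (6! × 4! × 6! × 4!) = 8147739600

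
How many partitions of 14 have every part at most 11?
Let r_j(i) = number of partitions of i into parts ≤ j, for i = 0..14. r_1(i) = 1 for all i; r_j(i) = r_{j-1}(i) + r_j(i-j). Rows j = 2..11: ≤2: 1 1 2 2 3 3 4 4 5 5 6 6 7 7 8; ≤3: 1 1 2 3 4 5 7 8 10 12 14 16 19 21 24; ≤4: 1 1 2 3 5 6 9 11 15 18 23 27 34 39 47; ≤5: 1 1 2 3 5 7 10 13 18 23 30 37 47 57 70; ≤6: 1 1 2 3 5 7 11 14 20 26 35 44 58 71 90; ≤7: 1 1 2 3 5 7 11 15 21 28 38 49 65 82 105; ≤8: 1 1 2 3 5 7 11 15 22 29 40 52 70 89 116; ≤9: 1 1 2 3 5 7 11 15 22 30 41 54 73 94 123; ≤10: 1 1 2 3 5 7 11 15 22 30 42 55 75 97 128; ≤11: 1 1 2 3 5 7 11 15 22 30 42 56 76 99 131. r_11(14) = 131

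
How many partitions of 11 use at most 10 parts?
By conjugation, equals partitions of 11 into parts ≤ 10. Let r_j(i) = number of partitions of i into parts ≤ j, for i = 0..11. r_1(i) = 1 for all i; r_j(i) = r_{j-1}(i) + r_j(i-j). Rows j = 2..10: ≤2: 1 1 2 2 3 3 4 4 5 5 6 6; ≤3: 1 1 2 3 4 5 7 8 10 12 14 16; ≤4: 1 1 2 3 5 6 9 11 15 18 23 27; ≤5: 1 1 2 3 5 7 10 13 18 23 30 37; ≤6: 1 1 2 3 5 7 11 14 20 26 35 44; ≤7: 1 1 2 3 5 7 11 15 21 28 38 49; ≤8: 1 1 2 3 5 7 11 15 22 29 40 52; ≤9: 1 1 2 3 5 7 11 15 22 30 41 54; ≤10: 1 1 2 3 5 7 11 15 22 30 42 55. r_10(11) = 55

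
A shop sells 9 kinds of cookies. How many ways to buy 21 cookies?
C(21+9-1, 9-1) = C(29, 8) = 4292145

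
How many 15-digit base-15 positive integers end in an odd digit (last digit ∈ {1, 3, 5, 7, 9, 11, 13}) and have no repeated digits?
Last∈{1,3,5,7,9,11,13}. Last=0: 0. Last nonzero: 7×13×P(13,13) = 566658892800. Total = 566658892800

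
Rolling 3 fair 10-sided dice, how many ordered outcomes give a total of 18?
Coefficient of x^18 in (x + x² + ... + x^10)^3. By inclusion-exclusion on dice exceeding 10: Σ_j (-1)^j C(3,j)·C(18-1-10j, 2) = C(3,0)·C(17,2) - C(3,1)·C(7,2) = 1·136 - 3·21 = 73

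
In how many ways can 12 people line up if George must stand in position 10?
Fix one position: (12-1)! = 39916800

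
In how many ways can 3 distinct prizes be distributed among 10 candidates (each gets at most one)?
P(10,3) = 10!/(10-3)! = 720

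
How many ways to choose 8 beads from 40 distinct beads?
C(40,8) = 40!/(8!×32!) = 76904685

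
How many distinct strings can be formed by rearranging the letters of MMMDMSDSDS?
10! / (3! × 4! × 3!) = 4200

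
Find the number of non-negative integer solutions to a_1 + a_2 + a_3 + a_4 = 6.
C(6+4-1, 4-1) = C(9, 3) = 84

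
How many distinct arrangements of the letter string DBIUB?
5! / (1! × 1! × 1! × 2!) = 60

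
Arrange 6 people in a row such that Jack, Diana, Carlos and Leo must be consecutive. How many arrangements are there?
Treat the 4 as one block: (6-4+1)! × 4! = 6 × 24 = 144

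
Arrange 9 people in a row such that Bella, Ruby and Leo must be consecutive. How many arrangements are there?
Treat the 3 as one block: (9-3+1)! × 3! = 5040 × 6 = 30240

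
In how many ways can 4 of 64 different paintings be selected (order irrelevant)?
C(64,4) = 64!/(4!×60!) = 635376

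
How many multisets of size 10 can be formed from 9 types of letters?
C(10+9-1, 9-1) = C(18, 8) = 43758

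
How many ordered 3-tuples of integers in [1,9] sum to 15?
Coefficient of x^15 in (x + x² + ... + x^9)^3. By inclusion-exclusion on dice exceeding 9: Σ_j (-1)^j C(3,j)·C(15-1-9j, 2) = C(3,0)·C(14,2) - C(3,1)·C(5,2) = 1·91 - 3·10 = 61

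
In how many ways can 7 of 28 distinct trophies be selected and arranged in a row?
P(28,7) = 28!/(28-7)! = 5967561600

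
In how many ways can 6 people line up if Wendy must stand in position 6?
Fix one position: (6-1)! = 120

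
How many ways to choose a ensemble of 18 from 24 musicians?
C(24,18) = 24!/(18!×6!) = 134596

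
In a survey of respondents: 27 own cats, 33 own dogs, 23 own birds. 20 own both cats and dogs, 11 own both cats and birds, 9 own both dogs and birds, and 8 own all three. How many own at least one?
|A∪B∪C| = 27+33+23-20-11-9+8 = 51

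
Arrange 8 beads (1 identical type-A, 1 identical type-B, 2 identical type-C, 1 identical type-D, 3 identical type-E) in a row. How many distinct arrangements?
8! / (1! × 1! × 2! × 1! × 3!) = 3360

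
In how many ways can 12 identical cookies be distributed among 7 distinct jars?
C(12+7-1, 7-1) = C(18, 6) = 18564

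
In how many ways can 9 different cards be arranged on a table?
9! = 362880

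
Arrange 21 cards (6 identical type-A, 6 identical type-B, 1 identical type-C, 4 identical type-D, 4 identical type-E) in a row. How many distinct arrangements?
21! / (6! × 6! × 1! × 4! × 4!) = 171102531600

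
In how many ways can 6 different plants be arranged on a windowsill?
6! = 720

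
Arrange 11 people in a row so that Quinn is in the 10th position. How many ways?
Fix one position: (11-1)! = 3628800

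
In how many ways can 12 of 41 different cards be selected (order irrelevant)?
C(41,12) = 41!/(12!×29!) = 7898654920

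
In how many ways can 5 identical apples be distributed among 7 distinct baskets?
C(5+7-1, 7-1) = C(11, 6) = 462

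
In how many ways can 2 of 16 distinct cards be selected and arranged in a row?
P(16,2) = 16!/(16-2)! = 240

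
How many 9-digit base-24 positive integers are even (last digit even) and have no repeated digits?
Last∈{0,2,4,6,8,10,12,14,16,18,20,22}. Last=0: 19769460480. Last nonzero: 11×22×P(22,7) = 208009105920. Total = 227778566400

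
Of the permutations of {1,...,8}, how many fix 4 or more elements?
Exactly j fixed points: C(8,j)·!(8-j); sum over j ≥ 4 (derangement numbers via !m = (m-1)·(!(m-1) + !(m-2)): !0..!4 = 1, 0, 1, 2, 9). Σ_{j=4}^{8} C(8,j)·!(8-j) = C(8,4)·!4 + C(8,5)·!3 + C(8,6)·!2 + C(8,7)·!1 + C(8,8)·!0 = 70·9 + 56·2 + 28·1 + 8·0 + 1·1 = 771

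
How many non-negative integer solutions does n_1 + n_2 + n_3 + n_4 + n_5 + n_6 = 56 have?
C(56+6-1, 6-1) = C(61, 5) = 5949147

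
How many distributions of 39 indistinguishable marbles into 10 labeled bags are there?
C(39+10-1, 10-1) = C(48, 9) = 1677106640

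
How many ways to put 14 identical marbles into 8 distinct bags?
C(14+8-1, 8-1) = C(21, 7) = 116280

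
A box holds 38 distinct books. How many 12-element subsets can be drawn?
C(38,12) = 38!/(12!×26!) = 2707475148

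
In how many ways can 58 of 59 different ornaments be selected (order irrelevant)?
C(59,58) = 59!/(58!×1!) = 59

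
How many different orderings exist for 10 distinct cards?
10! = 3628800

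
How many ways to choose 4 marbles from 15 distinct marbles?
C(15,4) = 15!/(4!×11!) = 1365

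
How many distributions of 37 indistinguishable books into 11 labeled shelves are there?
C(37+11-1, 11-1) = C(47, 10) = 5178066751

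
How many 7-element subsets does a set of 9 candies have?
C(9,7) = 9!/(7!×2!) = 36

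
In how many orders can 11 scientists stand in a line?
11! = 39916800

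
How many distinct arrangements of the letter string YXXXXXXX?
8! / (7! × 1!) = 8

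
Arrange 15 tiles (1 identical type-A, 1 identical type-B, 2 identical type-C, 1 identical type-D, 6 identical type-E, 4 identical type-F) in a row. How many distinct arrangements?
15! / (1! × 1! × 2! × 1! × 6! × 4!) = 37837800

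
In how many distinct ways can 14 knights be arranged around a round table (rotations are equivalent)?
Circular: fix one position, arrange the rest. (14-1)! = 6227020800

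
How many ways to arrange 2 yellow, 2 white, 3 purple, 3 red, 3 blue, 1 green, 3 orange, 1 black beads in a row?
18! / (2! × 2! × 3! × 3! × 3! × 1! × 3! × 1!) = 1235025792000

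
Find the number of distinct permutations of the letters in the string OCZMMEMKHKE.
11! / (1! × 1! × 1! × 3! × 1! × 2! × 2!) = 1663200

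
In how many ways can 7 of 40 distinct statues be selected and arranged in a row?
P(40,7) = 40!/(40-7)! = 93963542400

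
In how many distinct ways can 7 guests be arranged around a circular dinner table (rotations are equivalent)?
Circular: fix one position, arrange the rest. (7-1)! = 720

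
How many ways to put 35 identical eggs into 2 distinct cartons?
C(35+2-1, 2-1) = C(36, 1) = 36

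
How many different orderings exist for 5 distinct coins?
5! = 120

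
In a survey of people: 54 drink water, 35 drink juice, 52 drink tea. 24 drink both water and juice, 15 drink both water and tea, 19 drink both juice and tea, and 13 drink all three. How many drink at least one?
|A∪B∪C| = 54+35+52-24-15-19+13 = 96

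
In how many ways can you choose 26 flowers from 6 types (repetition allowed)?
C(26+6-1, 6-1) = C(31, 5) = 169911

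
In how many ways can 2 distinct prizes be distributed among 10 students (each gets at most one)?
P(10,2) = 10!/(10-2)! = 90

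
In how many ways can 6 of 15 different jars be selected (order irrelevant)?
C(15,6) = 15!/(6!×9!) = 5005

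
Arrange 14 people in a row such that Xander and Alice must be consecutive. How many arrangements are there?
Treat the 2 as one block: (14-2+1)! × 2! = 6227020800 × 2 = 12454041600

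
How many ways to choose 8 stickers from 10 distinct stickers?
C(10,8) = 10!/(8!×2!) = 45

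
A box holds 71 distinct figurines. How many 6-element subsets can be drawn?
C(71,6) = 71!/(6!×65!) = 143218999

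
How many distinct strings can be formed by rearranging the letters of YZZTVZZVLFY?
11! / (2! × 4! × 1! × 1! × 1! × 2!) = 415800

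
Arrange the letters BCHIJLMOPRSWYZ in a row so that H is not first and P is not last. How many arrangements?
By inclusion-exclusion: 14! - 2×(14-1)! + (14-2)! = 87178291200 - 12454041600 + 479001600 = 75203251200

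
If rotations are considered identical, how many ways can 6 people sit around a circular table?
Circular: fix one position, arrange the rest. (6-1)! = 120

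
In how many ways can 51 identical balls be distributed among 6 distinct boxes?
C(51+6-1, 6-1) = C(56, 5) = 3819816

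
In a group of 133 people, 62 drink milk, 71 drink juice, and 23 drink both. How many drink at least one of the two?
|A∪B| = |A| + |B| - |A∩B| = 62 + 71 - 23 = 110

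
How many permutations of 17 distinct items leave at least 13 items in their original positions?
Exactly j fixed points: C(17,j)·!(17-j); sum over j ≥ 13 (derangement numbers via !m = (m-1)·(!(m-1) + !(m-2)): !0..!4 = 1, 0, 1, 2, 9). Σ_{j=13}^{17} C(17,j)·!(17-j) = C(17,13)·!4 + C(17,14)·!3 + C(17,15)·!2 + C(17,16)·!1 + C(17,17)·!0 = 2380·9 + 680·2 + 136·1 + 17·0 + 1·1 = 22917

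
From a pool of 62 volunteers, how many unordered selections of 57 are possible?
C(62,57) = 62!/(57!×5!) = 6471002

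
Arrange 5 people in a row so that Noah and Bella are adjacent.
Treat as block: (5-1)! × 2! = 24 × 2 = 48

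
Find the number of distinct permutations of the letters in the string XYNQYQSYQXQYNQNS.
16! / (4! × 3! × 2! × 5! × 2!) = 302702400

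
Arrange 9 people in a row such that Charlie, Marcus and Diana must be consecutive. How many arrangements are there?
Treat the 3 as one block: (9-3+1)! × 3! = 5040 × 6 = 30240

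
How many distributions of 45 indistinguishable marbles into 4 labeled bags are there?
C(45+4-1, 4-1) = C(48, 3) = 17296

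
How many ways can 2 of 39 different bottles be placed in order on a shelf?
P(39,2) = 39!/(39-2)! = 1482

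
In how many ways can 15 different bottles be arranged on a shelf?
15! = 1307674368000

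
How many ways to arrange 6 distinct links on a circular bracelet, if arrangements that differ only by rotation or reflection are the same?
(6-1)!/2 = 120/2 = 60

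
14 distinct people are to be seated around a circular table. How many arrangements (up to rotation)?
Circular: fix one position, arrange the rest. (14-1)! = 6227020800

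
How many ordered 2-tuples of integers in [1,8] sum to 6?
Coefficient of x^6 in (x + x² + ... + x^8)^2. By inclusion-exclusion on dice exceeding 8: Σ_j (-1)^j C(2,j)·C(6-1-8j, 1) = C(2,0)·C(5,1) = 1·5 = 5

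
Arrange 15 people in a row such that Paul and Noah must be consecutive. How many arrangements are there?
Treat the 2 as one block: (15-2+1)! × 2! = 87178291200 × 2 = 174356582400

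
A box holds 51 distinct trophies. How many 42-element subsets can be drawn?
C(51,42) = 51!/(42!×9!) = 3042312350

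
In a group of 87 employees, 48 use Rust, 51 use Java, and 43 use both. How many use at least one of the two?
|A∪B| = |A| + |B| - |A∩B| = 48 + 51 - 43 = 56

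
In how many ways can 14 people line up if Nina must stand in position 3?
Fix one position: (14-1)! = 6227020800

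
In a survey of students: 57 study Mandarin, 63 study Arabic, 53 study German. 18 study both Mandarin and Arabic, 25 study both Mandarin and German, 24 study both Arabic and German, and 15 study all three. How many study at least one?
|A∪B∪C| = 57+63+53-18-25-24+15 = 121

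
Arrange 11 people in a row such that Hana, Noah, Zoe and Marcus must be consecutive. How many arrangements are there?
Treat the 4 as one block: (11-4+1)! × 4! = 40320 × 24 = 967680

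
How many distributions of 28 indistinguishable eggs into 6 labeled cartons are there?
C(28+6-1, 6-1) = C(33, 5) = 237336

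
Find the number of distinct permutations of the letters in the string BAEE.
4! / (1! × 2! × 1!) = 12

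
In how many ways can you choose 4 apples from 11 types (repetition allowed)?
C(4+11-1, 11-1) = C(14, 10) = 1001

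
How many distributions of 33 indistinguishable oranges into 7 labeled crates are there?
C(33+7-1, 7-1) = C(39, 6) = 3262623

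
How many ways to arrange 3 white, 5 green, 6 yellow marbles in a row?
14! / (3! × 5! × 6!) = 168168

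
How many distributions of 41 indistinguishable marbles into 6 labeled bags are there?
C(41+6-1, 6-1) = C(46, 5) = 1370754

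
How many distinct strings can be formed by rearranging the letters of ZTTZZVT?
7! / (3! × 3! × 1!) = 140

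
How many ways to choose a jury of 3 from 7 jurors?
C(7,3) = 7!/(3!×4!) = 35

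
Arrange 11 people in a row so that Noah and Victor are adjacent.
Treat as block: (11-1)! × 2! = 3628800 × 2 = 7257600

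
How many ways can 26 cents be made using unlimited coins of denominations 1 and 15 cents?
Coefficient of x^26 in 1/(1-x^1) · 1/(1-x^15). Use j coins of 15 for j = 0..⌊26/15⌋ = 1, the rest in 1s: 1 + 1 = 2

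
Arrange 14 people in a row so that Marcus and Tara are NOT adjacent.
Total - adjacent = 14! - (14-1)!×2 = 87178291200 - 12454041600 = 74724249600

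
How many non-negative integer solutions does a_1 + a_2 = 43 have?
C(43+2-1, 2-1) = C(44, 1) = 44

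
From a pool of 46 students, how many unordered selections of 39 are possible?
C(46,39) = 46!/(39!×7!) = 53524680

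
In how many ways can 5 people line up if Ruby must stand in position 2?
Fix one position: (5-1)! = 24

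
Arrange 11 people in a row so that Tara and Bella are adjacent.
Treat as block: (11-1)! × 2! = 3628800 × 2 = 7257600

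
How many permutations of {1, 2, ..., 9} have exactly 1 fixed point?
Choose the 1 fixed point C(9,1) = 9, derange the rest: !8 = Σ_{j=0}^{8} (-1)^j·8!/j! = 40320 - 40320 + 20160 - 6720 + 1680 - 336 + 56 - 8 + 1 = 14833. Product = 9 × 14833 = 133497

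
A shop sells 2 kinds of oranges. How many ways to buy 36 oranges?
C(36+2-1, 2-1) = C(37, 1) = 37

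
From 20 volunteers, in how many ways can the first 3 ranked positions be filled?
P(20,3) = 20!/(20-3)! = 6840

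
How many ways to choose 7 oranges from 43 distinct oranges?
C(43,7) = 43!/(7!×36!) = 32224114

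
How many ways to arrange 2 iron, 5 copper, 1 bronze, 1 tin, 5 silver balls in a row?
14! / (2! × 5! × 1! × 1! × 5!) = 3027024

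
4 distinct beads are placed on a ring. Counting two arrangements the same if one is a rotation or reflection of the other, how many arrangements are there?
(4-1)!/2 = 6/2 = 3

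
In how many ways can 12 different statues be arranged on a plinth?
12! = 479001600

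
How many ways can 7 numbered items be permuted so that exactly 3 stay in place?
Choose the 3 fixed points C(7,3) = 35, derange the rest: !4 = Σ_{j=0}^{4} (-1)^j·4!/j! = 24 - 24 + 12 - 4 + 1 = 9. Product = 35 × 9 = 315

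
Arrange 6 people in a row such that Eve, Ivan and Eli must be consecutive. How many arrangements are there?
Treat the 3 as one block: (6-3+1)! × 3! = 24 × 6 = 144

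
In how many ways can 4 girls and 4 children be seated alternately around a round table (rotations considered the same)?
Fix one of the girls: (4-1)! ways for the remaining girls, × 4! ways for the children = 6 × 24 = 144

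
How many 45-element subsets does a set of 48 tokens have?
C(48,45) = 48!/(45!×3!) = 17296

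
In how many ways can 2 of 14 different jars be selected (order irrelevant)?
C(14,2) = 14!/(2!×12!) = 91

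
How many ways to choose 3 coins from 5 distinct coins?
C(5,3) = 5!/(3!×2!) = 10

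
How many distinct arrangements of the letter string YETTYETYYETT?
12! / (4! × 3! × 5!) = 27720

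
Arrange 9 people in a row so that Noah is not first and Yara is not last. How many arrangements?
By inclusion-exclusion: 9! - 2×(9-1)! + (9-2)! = 362880 - 80640 + 5040 = 287280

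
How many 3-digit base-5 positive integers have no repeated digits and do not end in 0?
Last digit: 4 nonzero choices. First digit: 3 (nonzero, ≠last). Middle 1: P(3,1) = 3. Total = 36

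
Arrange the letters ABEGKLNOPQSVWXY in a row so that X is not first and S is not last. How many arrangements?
By inclusion-exclusion: 15! - 2×(15-1)! + (15-2)! = 1307674368000 - 174356582400 + 6227020800 = 1139544806400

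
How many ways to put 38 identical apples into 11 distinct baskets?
C(38+11-1, 11-1) = C(48, 10) = 6540715896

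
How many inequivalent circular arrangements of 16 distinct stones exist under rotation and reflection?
(16-1)!/2 = 1307674368000/2 = 653837184000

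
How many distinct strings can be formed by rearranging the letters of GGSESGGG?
8! / (5! × 1! × 2!) = 168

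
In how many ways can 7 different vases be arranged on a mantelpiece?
7! = 5040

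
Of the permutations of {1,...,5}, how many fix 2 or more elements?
Exactly j fixed points: C(5,j)·!(5-j); sum over j ≥ 2 (derangement numbers via !m = (m-1)·(!(m-1) + !(m-2)): !0..!3 = 1, 0, 1, 2). Σ_{j=2}^{5} C(5,j)·!(5-j) = C(5,2)·!3 + C(5,3)·!2 + C(5,4)·!1 + C(5,5)·!0 = 10·2 + 10·1 + 5·0 + 1·1 = 31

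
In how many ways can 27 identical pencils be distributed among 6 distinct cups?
C(27+6-1, 6-1) = C(32, 5) = 201376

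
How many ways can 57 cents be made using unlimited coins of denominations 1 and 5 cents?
Coefficient of x^57 in 1/(1-x^1) · 1/(1-x^5). Use j coins of 5 for j = 0..⌊57/5⌋ = 11, the rest in 1s: 11 + 1 = 12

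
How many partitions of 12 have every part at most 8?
Let r_j(i) = number of partitions of i into parts ≤ j, for i = 0..12. r_1(i) = 1 for all i; r_j(i) = r_{j-1}(i) + r_j(i-j). Rows j = 2..8: ≤2: 1 1 2 2 3 3 4 4 5 5 6 6 7; ≤3: 1 1 2 3 4 5 7 8 10 12 14 16 19; ≤4: 1 1 2 3 5 6 9 11 15 18 23 27 34; ≤5: 1 1 2 3 5 7 10 13 18 23 30 37 47; ≤6: 1 1 2 3 5 7 11 14 20 26 35 44 58; ≤7: 1 1 2 3 5 7 11 15 21 28 38 49 65; ≤8: 1 1 2 3 5 7 11 15 22 29 40 52 70. r_8(12) = 70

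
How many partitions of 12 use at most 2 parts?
By conjugation, equals partitions of 12 into parts ≤ 2. Let r_j(i) = number of partitions of i into parts ≤ j, for i = 0..12. r_1(i) = 1 for all i; r_j(i) = r_{j-1}(i) + r_j(i-j). Rows j = 2..2: ≤2: 1 1 2 2 3 3 4 4 5 5 6 6 7. r_2(12) = 7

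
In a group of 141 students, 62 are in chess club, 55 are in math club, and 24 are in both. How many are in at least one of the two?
|A∪B| = |A| + |B| - |A∩B| = 62 + 55 - 24 = 93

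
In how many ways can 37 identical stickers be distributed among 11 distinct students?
C(37+11-1, 11-1) = C(47, 10) = 5178066751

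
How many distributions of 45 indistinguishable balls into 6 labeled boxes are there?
C(45+6-1, 6-1) = C(50, 5) = 2118760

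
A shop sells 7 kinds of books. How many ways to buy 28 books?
C(28+7-1, 7-1) = C(34, 6) = 1344904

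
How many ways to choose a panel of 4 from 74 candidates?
C(74,4) = 74!/(4!×70!) = 1150626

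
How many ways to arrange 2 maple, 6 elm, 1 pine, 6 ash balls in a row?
15! / (2! × 6! × 1! × 6!) = 1261260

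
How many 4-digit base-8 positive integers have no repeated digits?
First digit: 7 choices (nonzero). Then descending: 7 × 7 × 6 × 5 = 1470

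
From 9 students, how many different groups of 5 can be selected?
C(9,5) = 9!/(5!×4!) = 126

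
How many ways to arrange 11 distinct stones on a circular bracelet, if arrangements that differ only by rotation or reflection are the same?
(11-1)!/2 = 3628800/2 = 1814400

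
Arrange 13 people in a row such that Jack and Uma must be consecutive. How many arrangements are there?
Treat the 2 as one block: (13-2+1)! × 2! = 479001600 × 2 = 958003200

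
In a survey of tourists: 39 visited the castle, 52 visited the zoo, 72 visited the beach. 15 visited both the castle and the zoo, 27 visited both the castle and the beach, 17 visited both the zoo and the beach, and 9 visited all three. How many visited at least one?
|A∪B∪C| = 39+52+72-15-27-17+9 = 113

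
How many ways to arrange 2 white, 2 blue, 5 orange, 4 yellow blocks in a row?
13! / (2! × 2! × 5! × 4!) = 540540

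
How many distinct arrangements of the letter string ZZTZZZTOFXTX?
12! / (1! × 1! × 3! × 5! × 2!) = 332640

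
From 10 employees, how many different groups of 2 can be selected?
C(10,2) = 10!/(2!×8!) = 45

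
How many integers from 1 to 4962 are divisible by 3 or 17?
⌊4962/3⌋ + ⌊4962/17⌋ - ⌊4962/51⌋ = 1654 + 291 - 97 = 1848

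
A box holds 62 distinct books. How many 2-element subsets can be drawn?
C(62,2) = 62!/(2!×60!) = 1891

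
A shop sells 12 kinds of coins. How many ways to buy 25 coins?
C(25+12-1, 12-1) = C(36, 11) = 600805296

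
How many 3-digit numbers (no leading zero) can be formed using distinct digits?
First digit: 9 choices (nonzero). Then descending: 9 × 9 × 8 = 648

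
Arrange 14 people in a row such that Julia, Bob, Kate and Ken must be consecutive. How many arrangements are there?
Treat the 4 as one block: (14-4+1)! × 4! = 39916800 × 24 = 958003200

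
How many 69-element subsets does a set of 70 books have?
C(70,69) = 70!/(69!×1!) = 70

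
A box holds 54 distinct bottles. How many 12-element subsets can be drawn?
C(54,12) = 54!/(12!×42!) = 343006888770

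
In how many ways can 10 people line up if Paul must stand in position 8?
Fix one position: (10-1)! = 362880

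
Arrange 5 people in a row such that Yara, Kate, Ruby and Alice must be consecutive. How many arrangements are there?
Treat the 4 as one block: (5-4+1)! × 4! = 2 × 24 = 48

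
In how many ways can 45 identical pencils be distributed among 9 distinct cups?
C(45+9-1, 9-1) = C(53, 8) = 886322710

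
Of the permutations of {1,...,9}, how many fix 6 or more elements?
Exactly j fixed points: C(9,j)·!(9-j); sum over j ≥ 6 (derangement numbers via !m = (m-1)·(!(m-1) + !(m-2)): !0..!3 = 1, 0, 1, 2). Σ_{j=6}^{9} C(9,j)·!(9-j) = C(9,6)·!3 + C(9,7)·!2 + C(9,8)·!1 + C(9,9)·!0 = 84·2 + 36·1 + 9·0 + 1·1 = 205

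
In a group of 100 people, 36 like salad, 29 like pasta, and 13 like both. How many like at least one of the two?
|A∪B| = |A| + |B| - |A∩B| = 36 + 29 - 13 = 52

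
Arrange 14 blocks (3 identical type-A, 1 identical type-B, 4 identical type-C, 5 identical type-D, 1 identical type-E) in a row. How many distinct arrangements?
14! / (3! × 1! × 4! × 5! × 1!) = 5045040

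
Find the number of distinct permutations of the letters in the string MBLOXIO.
7! / (1! × 1! × 1! × 1! × 1! × 2!) = 2520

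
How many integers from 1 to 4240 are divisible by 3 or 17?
⌊4240/3⌋ + ⌊4240/17⌋ - ⌊4240/51⌋ = 1413 + 249 - 83 = 1579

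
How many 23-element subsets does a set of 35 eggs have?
C(35,23) = 35!/(23!×12!) = 834451800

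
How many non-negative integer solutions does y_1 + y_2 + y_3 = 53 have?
C(53+3-1, 3-1) = C(55, 2) = 1485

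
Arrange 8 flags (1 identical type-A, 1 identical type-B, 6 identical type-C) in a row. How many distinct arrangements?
8! / (1! × 1! × 6!) = 56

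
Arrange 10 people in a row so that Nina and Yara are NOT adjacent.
Total - adjacent = 10! - (10-1)!×2 = 3628800 - 725760 = 2903040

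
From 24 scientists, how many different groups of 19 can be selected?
C(24,19) = 24!/(19!×5!) = 42504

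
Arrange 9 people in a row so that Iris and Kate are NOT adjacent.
Total - adjacent = 9! - (9-1)!×2 = 362880 - 80640 = 282240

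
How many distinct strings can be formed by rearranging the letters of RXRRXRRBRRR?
11! / (2! × 8! × 1!) = 495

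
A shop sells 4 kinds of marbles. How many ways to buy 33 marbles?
C(33+4-1, 4-1) = C(36, 3) = 7140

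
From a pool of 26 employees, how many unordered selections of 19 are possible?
C(26,19) = 26!/(19!×7!) = 657800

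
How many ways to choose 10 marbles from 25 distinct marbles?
C(25,10) = 25!/(10!×15!) = 3268760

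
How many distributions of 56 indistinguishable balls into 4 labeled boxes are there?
C(56+4-1, 4-1) = C(59, 3) = 32509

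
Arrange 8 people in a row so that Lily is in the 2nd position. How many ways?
Fix one position: (8-1)! = 5040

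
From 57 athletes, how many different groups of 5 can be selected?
C(57,5) = 57!/(5!×52!) = 4187106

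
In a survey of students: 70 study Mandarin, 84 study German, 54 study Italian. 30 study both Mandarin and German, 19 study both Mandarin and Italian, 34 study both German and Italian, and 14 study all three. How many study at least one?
|A∪B∪C| = 70+84+54-30-19-34+14 = 139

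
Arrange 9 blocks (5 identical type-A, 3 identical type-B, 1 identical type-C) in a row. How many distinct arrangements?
9! / (5! × 3! × 1!) = 504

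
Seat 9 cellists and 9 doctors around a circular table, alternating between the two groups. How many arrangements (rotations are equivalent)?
Fix one of the cellists: (9-1)! ways for the remaining cellists, × 9! ways for the doctors = 40320 × 362880 = 14631321600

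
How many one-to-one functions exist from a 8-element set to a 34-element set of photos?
P(34,8) = 34!/(34-8)! = 732058145280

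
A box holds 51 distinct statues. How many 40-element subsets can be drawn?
C(51,40) = 51!/(40!×11!) = 47626016970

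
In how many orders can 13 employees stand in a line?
13! = 6227020800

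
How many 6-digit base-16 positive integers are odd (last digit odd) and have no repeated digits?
Last∈{1,3,5,7,9,11,13,15}. Last=0: 0. Last nonzero: 8×14×P(14,4) = 2690688. Total = 2690688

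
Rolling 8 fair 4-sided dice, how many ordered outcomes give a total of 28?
Coefficient of x^28 in (x + x² + ... + x^4)^8. By inclusion-exclusion on dice exceeding 4: Σ_j (-1)^j C(8,j)·C(28-1-4j, 7) = C(8,0)·C(27,7) - C(8,1)·C(23,7) + C(8,2)·C(19,7) - C(8,3)·C(15,7) + C(8,4)·C(11,7) - C(8,5)·C(7,7) = 1·888030 - 8·245157 + 28·50388 - 56·6435 + 70·330 - 56·1 = 322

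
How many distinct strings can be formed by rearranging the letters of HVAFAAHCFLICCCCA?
16! / (4! × 2! × 1! × 5! × 1! × 2! × 1!) = 1816214400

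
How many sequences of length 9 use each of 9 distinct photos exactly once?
9! = 362880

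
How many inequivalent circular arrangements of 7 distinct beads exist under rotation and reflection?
(7-1)!/2 = 720/2 = 360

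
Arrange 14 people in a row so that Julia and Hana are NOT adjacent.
Total - adjacent = 14! - (14-1)!×2 = 87178291200 - 12454041600 = 74724249600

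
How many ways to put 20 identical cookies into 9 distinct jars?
C(20+9-1, 9-1) = C(28, 8) = 3108105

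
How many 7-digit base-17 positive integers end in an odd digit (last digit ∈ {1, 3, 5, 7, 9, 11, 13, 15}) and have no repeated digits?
Last∈{1,3,5,7,9,11,13,15}. Last=0: 0. Last nonzero: 8×15×P(15,5) = 43243200. Total = 43243200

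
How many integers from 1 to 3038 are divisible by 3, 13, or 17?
⌊3038/3⌋+⌊3038/13⌋+⌊3038/17⌋ - ⌊3038/39⌋-⌊3038/51⌋-⌊3038/221⌋ + ⌊3038/663⌋ = 1012+233+178 - 77-59-13 + 4 = 1278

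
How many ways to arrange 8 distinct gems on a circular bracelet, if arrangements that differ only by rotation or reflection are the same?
(8-1)!/2 = 5040/2 = 2520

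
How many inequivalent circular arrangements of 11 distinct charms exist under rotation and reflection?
(11-1)!/2 = 3628800/2 = 1814400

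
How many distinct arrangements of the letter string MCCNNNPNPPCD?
12! / (1! × 3! × 3! × 4! × 1!) = 554400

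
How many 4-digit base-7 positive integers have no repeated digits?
First digit: 6 choices (nonzero). Then descending: 6 × 6 × 5 × 4 = 720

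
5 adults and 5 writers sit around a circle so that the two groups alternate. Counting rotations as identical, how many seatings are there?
Fix one of the adults: (5-1)! ways for the remaining adults, × 5! ways for the writers = 24 × 120 = 2880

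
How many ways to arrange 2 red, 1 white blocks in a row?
3! / (2! × 1!) = 3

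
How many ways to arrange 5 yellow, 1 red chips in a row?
6! / (5! × 1!) = 6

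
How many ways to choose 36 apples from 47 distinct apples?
C(47,36) = 47!/(36!×11!) = 17417133617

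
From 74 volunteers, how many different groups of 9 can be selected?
C(74,9) = 74!/(9!×65!) = 110524147514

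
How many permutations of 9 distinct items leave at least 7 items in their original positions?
Exactly j fixed points: C(9,j)·!(9-j); sum over j ≥ 7 (derangement numbers via !m = (m-1)·(!(m-1) + !(m-2)): !0..!2 = 1, 0, 1). Σ_{j=7}^{9} C(9,j)·!(9-j) = C(9,7)·!2 + C(9,8)·!1 + C(9,9)·!0 = 36·1 + 9·0 + 1·1 = 37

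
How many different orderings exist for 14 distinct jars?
14! = 87178291200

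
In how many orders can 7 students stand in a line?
7! = 5040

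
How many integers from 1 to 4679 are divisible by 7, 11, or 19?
⌊4679/7⌋+⌊4679/11⌋+⌊4679/19⌋ - ⌊4679/77⌋-⌊4679/133⌋-⌊4679/209⌋ + ⌊4679/1463⌋ = 668+425+246 - 60-35-22 + 3 = 1225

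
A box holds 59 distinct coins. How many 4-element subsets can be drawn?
C(59,4) = 59!/(4!×55!) = 455126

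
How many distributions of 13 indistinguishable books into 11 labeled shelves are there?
C(13+11-1, 11-1) = C(23, 10) = 1144066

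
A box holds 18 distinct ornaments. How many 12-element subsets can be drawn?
C(18,12) = 18!/(12!×6!) = 18564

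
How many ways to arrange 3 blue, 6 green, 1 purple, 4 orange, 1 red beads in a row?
15! / (3! × 6! × 1! × 4! × 1!) = 12612600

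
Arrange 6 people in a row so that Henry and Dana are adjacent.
Treat as block: (6-1)! × 2! = 120 × 2 = 240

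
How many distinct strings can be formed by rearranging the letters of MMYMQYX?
7! / (2! × 1! × 1! × 3!) = 420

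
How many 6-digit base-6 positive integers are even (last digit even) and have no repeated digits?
Last∈{0,2,4}. Last=0: 120. Last nonzero: 2×4×P(4,4) = 192. Total = 312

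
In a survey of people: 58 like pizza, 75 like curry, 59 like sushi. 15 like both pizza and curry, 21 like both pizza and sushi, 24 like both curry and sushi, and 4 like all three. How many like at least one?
|A∪B∪C| = 58+75+59-15-21-24+4 = 136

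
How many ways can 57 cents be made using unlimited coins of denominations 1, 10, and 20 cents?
Coefficient of x^57 in 1/(1-x^1) · 1/(1-x^10) · 1/(1-x^20). Case on j = number of 20-cent coins (j = 0..2); remainder r = 57 - 20j is made from {1,10} in ⌊r/10⌋+1 ways. r = 57, 37, 17 → 6 + 4 + 2 = 12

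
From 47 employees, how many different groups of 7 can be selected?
C(47,7) = 47!/(7!×40!) = 62891499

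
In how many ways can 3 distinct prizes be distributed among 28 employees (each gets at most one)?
P(28,3) = 28!/(28-3)! = 19656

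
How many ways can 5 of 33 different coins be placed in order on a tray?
P(33,5) = 33!/(33-5)! = 28480320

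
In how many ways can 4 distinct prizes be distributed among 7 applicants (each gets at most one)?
P(7,4) = 7!/(7-4)! = 840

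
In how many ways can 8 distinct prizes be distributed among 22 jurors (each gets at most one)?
P(22,8) = 22!/(22-8)! = 12893126400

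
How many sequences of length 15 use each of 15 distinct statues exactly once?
15! = 1307674368000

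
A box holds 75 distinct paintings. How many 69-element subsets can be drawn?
C(75,69) = 75!/(69!×6!) = 201359550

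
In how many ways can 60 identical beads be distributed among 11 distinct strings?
C(60+11-1, 11-1) = C(70, 10) = 396704524216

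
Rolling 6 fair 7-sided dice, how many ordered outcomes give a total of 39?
Coefficient of x^39 in (x + x² + ... + x^7)^6. By inclusion-exclusion on dice exceeding 7: Σ_j (-1)^j C(6,j)·C(39-1-7j, 5) = C(6,0)·C(38,5) - C(6,1)·C(31,5) + C(6,2)·C(24,5) - C(6,3)·C(17,5) + C(6,4)·C(10,5) = 1·501942 - 6·169911 + 15·42504 - 20·6188 + 15·252 = 56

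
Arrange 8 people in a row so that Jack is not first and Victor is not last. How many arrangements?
By inclusion-exclusion: 8! - 2×(8-1)! + (8-2)! = 40320 - 10080 + 720 = 30960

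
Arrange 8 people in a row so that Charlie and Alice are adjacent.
Treat as block: (8-1)! × 2! = 5040 × 2 = 10080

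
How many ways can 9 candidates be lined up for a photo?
9! = 362880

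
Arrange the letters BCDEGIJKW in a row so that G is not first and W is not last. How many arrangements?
By inclusion-exclusion: 9! - 2×(9-1)! + (9-2)! = 362880 - 80640 + 5040 = 287280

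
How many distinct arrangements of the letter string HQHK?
4! / (1! × 2! × 1!) = 12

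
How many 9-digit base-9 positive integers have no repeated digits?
First digit: 8 choices (nonzero). Then descending: 8 × 8 × 7 × 6 × 5 × 4 × 3 × 2 × 1 = 322560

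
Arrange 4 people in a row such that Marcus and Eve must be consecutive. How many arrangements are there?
Treat the 2 as one block: (4-2+1)! × 2! = 6 × 2 = 12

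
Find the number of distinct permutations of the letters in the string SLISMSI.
7! / (3! × 2! × 1! × 1!) = 420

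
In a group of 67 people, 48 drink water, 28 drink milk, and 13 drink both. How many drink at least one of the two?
|A∪B| = |A| + |B| - |A∩B| = 48 + 28 - 13 = 63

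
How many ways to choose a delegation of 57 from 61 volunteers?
C(61,57) = 61!/(57!×4!) = 521855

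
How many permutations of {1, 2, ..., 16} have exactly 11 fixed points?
Choose the 11 fixed points C(16,11) = 4368, derange the rest: !5 = Σ_{j=0}^{5} (-1)^j·5!/j! = 120 - 120 + 60 - 20 + 5 - 1 = 44. Product = 4368 × 44 = 192192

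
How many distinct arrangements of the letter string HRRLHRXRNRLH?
12! / (2! × 1! × 5! × 1! × 3!) = 332640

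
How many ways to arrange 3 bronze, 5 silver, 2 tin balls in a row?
10! / (3! × 5! × 2!) = 2520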